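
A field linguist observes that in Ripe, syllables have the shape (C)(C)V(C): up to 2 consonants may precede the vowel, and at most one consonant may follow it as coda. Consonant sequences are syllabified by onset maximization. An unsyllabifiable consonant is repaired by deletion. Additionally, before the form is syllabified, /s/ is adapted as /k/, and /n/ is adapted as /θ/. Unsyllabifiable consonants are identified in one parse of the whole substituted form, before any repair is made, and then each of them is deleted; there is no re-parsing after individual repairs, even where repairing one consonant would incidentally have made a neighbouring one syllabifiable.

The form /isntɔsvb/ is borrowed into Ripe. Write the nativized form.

Substitution: /s/ → /k/, /n/ → /θ/, giving /ikθtɔkvb/.
The consonants /v/, /b/ cannot be parsed into a legal (C)(C)V(C) syllable (at most one coda consonant is licensed; onsets may contain at most 2 consonants).
Each unlicensed consonant is deleted: /v/, /b/.

ikθtɔk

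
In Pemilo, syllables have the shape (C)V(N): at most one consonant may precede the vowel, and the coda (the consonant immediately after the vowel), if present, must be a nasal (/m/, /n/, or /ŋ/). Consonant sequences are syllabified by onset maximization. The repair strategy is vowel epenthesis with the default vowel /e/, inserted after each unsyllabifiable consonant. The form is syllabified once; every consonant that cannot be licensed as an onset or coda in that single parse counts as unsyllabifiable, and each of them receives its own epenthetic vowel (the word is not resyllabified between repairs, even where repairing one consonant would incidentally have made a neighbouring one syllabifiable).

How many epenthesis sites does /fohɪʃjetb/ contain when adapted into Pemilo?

3

The unsyllabifiable consonants are /ʃ/, /t/, /b/; each receives one epenthetic vowel.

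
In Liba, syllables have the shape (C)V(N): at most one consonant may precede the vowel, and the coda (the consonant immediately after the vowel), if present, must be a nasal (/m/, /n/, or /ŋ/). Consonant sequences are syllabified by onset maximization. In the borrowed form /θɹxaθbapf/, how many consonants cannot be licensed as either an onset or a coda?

Syllabifying with onset maximization leaves /θ/, /ɹ/, /θ/, /p/, /f/ stranded (only a nasal (/m/, /n/, or /ŋ/) is licensed in coda position; onsets are limited to one consonant).

5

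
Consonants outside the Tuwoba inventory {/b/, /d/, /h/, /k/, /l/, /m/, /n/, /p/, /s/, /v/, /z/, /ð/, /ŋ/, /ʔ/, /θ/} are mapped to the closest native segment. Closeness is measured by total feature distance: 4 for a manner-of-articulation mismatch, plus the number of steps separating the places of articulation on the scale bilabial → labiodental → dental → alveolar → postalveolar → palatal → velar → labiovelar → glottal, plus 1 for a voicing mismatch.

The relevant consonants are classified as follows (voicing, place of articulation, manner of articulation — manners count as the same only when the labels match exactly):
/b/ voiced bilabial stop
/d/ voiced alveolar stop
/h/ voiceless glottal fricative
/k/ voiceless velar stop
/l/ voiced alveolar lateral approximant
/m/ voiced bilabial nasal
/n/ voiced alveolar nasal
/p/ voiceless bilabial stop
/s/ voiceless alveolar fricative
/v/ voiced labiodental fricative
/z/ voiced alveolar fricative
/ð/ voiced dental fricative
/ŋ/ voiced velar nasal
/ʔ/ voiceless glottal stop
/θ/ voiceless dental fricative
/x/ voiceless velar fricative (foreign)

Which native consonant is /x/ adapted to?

h

/h/ is closest: same manner (fricative), place distance 2 (velar→glottal), same voicing; total 2. Next closest is /s/ at distance 3.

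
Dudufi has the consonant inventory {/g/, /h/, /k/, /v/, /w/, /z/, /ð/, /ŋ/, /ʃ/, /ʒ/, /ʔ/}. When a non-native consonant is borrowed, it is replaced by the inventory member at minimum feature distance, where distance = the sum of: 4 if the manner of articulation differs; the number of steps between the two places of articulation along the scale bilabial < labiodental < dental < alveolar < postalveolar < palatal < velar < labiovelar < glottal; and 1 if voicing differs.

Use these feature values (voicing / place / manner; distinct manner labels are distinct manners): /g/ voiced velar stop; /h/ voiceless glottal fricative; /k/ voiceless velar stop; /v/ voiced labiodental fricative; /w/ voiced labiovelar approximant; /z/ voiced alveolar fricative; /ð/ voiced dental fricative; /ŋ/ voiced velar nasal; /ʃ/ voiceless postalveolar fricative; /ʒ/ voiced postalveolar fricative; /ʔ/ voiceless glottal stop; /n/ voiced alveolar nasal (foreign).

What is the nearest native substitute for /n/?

ŋ

/ŋ/ is closest: same manner (nasal), place distance 3 (alveolar→velar), same voicing; total 3. Next closest is /z/ at distance 4.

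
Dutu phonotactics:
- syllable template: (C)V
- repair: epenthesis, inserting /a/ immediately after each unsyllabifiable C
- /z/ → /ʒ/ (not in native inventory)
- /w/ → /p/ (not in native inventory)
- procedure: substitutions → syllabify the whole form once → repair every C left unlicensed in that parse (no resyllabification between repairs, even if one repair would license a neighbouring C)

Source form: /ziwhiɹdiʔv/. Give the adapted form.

Substitution: /z/ → /ʒ/, /w/ → /p/, giving /ʒiphiɹdiʔv/.
Syllabifying with onset maximization leaves /p/, /ɹ/, /ʔ/, /v/ stranded (no codas are permitted; onsets are limited to one consonant).
Epenthesis after each stranded consonant: /p/ → /pa/, /ɹ/ → /ɹa/, /ʔ/ → /ʔa/, /v/ → /va/.

ʒipahiɹadiʔava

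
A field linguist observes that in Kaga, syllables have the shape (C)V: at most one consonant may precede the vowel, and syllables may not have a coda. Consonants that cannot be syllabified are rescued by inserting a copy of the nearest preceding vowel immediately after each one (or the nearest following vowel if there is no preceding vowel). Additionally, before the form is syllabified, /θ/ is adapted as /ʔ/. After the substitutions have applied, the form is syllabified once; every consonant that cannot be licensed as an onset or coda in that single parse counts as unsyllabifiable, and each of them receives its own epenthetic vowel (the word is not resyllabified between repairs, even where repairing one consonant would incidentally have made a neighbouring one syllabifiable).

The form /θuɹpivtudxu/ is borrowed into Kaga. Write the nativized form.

ʔuɹupivituduxu

Substitution: /θ/ → /ʔ/, giving /ʔuɹpivtudxu/.
Syllabifying with onset maximization leaves /ɹ/, /v/, /d/ stranded (no codas are permitted; onsets are limited to one consonant).
Epenthesis after each stranded consonant: /ɹ/ → /ɹu/, /v/ → /vi/, /d/ → /du/.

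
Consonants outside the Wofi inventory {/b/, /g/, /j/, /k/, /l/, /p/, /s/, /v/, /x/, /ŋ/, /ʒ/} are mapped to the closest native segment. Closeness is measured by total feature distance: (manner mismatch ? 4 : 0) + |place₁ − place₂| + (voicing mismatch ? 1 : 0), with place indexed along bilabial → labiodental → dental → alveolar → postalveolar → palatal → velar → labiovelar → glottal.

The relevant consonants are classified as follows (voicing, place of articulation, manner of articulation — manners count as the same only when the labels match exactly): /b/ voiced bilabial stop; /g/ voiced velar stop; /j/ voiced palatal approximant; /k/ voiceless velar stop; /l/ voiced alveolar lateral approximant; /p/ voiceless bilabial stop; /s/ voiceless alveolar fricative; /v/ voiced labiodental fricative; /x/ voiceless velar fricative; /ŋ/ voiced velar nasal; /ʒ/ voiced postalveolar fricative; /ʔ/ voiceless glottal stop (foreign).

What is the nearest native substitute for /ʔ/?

k

/k/ is closest: same manner (stop), place distance 2 (glottal→velar), same voicing; total 2. Next closest is /g/ at distance 3.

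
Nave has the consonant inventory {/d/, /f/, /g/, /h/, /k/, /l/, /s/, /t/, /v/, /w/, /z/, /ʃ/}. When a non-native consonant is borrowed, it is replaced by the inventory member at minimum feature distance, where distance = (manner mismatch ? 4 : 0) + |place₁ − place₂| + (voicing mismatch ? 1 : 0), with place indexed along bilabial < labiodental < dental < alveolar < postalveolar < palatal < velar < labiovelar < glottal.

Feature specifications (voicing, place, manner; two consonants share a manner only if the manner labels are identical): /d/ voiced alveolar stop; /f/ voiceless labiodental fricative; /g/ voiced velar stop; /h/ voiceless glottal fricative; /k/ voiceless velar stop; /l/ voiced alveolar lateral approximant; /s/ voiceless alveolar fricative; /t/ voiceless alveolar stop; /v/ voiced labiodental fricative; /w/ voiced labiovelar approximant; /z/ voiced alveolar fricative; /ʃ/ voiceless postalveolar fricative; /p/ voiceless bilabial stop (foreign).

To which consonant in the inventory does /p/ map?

/t/ is closest: same manner (stop), place distance 3 (bilabial→alveolar), same voicing; total 3. Next closest is /d/ at distance 4.

t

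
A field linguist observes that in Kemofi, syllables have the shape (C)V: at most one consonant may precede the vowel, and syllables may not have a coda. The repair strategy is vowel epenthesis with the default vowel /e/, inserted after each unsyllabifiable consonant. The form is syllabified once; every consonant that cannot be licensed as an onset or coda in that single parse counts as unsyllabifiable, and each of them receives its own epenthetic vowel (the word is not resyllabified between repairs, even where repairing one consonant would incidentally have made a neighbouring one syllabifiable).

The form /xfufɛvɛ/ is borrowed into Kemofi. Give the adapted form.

xefufɛvɛ

Syllabifying with onset maximization leaves /x/ stranded (no codas are permitted; onsets are limited to one consonant).
Inserting the epenthetic vowel yields /x/ → /xe/.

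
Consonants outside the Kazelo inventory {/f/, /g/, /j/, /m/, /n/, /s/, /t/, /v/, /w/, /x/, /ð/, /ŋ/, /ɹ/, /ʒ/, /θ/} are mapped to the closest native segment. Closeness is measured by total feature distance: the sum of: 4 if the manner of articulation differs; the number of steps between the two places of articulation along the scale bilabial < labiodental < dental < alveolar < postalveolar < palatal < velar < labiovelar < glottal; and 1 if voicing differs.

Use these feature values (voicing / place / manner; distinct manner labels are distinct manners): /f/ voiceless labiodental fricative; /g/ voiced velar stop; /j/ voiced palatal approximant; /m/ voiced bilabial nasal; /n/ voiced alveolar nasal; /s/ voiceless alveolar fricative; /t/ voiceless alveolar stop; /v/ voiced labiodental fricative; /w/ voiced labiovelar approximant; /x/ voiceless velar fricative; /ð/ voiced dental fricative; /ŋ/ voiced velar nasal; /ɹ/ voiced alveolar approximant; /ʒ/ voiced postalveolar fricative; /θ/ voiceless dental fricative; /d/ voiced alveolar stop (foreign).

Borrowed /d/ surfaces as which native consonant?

/t/ is closest: same manner (stop), place distance 0 (alveolar→alveolar), voicing differs (+1); total 1. Next closest is /g/ at distance 3.

t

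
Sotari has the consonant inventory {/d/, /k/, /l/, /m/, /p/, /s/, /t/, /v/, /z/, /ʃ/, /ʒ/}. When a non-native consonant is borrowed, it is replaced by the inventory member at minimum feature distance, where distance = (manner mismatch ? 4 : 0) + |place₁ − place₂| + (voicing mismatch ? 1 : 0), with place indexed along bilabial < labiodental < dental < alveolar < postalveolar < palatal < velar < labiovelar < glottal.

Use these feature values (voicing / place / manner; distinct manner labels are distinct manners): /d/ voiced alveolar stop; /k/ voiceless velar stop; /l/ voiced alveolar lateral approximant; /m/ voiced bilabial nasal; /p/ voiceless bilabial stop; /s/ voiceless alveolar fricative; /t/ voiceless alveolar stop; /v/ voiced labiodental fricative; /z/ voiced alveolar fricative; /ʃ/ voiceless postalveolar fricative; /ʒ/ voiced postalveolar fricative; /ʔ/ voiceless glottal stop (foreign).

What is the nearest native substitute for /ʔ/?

k

/k/ is closest: same manner (stop), place distance 2 (glottal→velar), same voicing; total 2. Next closest is /t/ at distance 5.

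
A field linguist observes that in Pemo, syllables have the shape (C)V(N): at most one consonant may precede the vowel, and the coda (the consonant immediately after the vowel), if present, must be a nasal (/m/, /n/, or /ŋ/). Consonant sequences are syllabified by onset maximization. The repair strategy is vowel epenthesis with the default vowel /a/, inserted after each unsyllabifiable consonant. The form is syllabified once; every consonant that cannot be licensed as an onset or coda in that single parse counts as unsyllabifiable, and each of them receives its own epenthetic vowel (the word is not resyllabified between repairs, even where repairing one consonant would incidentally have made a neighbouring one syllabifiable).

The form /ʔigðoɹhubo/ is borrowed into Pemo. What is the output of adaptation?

Under (C)V(N), the unsyllabifiable consonants are /g/, /ɹ/ (only a nasal (/m/, /n/, or /ŋ/) is licensed in coda position; onsets are limited to one consonant).
Inserting the epenthetic vowel yields /g/ → /ga/, /ɹ/ → /ɹa/.

ʔigaðoɹahubo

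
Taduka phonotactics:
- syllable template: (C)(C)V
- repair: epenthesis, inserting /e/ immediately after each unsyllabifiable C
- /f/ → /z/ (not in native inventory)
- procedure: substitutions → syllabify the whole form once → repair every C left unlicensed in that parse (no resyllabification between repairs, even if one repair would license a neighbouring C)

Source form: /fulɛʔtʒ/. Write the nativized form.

zulɛʔeteʒe

Substitution: /f/ → /z/, giving /zulɛʔtʒ/.
The consonants /ʔ/, /t/, /ʒ/ cannot be parsed into a legal (C)(C)V syllable (no codas are permitted; onsets may contain at most 2 consonants).
Each unlicensed consonant becomes the onset of a new syllable: /ʔ/ → /ʔe/, /t/ → /te/, /ʒ/ → /ʒe/.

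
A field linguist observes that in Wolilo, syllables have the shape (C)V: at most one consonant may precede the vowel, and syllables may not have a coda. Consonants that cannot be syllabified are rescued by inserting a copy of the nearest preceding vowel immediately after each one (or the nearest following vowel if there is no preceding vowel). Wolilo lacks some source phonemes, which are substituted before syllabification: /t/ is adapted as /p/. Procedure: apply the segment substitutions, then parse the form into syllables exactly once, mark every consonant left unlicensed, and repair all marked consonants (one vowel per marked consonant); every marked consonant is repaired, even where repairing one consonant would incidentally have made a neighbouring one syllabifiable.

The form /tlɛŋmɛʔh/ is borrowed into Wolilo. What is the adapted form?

pɛlɛŋɛmɛʔɛhɛ

Substitution: /t/ → /p/, giving /plɛŋmɛʔh/.
Syllabifying with onset maximization leaves /p/, /ŋ/, /ʔ/, /h/ stranded (no codas are permitted; onsets are limited to one consonant).
Each unlicensed consonant becomes the onset of a new syllable: /p/ → /pɛ/, /ŋ/ → /ŋɛ/, /ʔ/ → /ʔɛ/, /h/ → /hɛ/.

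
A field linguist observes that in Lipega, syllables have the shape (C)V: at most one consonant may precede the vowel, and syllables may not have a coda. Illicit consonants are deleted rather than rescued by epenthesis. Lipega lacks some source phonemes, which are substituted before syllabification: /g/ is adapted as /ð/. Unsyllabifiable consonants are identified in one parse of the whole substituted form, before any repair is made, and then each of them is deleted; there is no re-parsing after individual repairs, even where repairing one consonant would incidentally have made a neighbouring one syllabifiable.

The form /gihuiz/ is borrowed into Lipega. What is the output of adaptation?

ðihui

Substitution: /g/ → /ð/, giving /ðihuiz/.
Syllabifying with onset maximization leaves /z/ stranded (no codas are permitted; onsets are limited to one consonant).
Deletion applies to /z/.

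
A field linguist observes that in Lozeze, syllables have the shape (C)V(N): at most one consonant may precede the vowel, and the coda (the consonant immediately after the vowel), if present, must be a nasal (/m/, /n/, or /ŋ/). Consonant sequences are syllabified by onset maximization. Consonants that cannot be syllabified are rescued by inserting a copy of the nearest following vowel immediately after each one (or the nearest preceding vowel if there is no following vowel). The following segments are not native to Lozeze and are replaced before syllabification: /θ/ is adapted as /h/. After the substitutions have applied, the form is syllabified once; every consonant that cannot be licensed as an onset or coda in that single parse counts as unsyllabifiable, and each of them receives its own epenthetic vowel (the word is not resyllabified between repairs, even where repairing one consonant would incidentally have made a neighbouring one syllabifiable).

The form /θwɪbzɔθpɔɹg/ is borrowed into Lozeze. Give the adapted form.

Substitution: /θ/ → /h/, giving /hwɪbzɔhpɔɹg/.
Under (C)V(N), the unsyllabifiable consonants are /h/, /b/, /h/, /ɹ/, /g/ (only a nasal (/m/, /n/, or /ŋ/) is licensed in coda position; onsets are limited to one consonant).
Epenthesis after each stranded consonant: /h/ → /hɪ/, /b/ → /bɔ/, /h/ → /hɔ/, /ɹ/ → /ɹɔ/, /g/ → /gɔ/.

hɪwɪbɔzɔhɔpɔɹɔgɔ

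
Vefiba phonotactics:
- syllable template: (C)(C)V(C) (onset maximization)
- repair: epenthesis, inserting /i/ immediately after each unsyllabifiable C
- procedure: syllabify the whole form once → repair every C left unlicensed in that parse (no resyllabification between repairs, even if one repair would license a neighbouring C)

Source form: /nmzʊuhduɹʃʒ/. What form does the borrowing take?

Under (C)(C)V(C), the unsyllabifiable consonants are /n/, /ʃ/, /ʒ/ (at most one coda consonant is licensed; onsets may contain at most 2 consonants).
Inserting the epenthetic vowel yields /n/ → /ni/, /ʃ/ → /ʃi/, /ʒ/ → /ʒi/.

nimzʊuhduɹʃiʒi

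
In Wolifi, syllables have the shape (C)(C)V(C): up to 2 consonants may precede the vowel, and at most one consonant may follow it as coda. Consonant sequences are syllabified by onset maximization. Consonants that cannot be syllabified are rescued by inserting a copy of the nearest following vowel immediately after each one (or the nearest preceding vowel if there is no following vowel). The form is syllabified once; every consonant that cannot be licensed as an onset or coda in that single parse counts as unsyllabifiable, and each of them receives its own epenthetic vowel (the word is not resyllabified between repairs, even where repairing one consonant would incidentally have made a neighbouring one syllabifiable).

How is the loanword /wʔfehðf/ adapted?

Syllabifying with onset maximization leaves /w/, /ð/, /f/ stranded (at most one coda consonant is licensed; onsets may contain at most 2 consonants).
Each unlicensed consonant becomes the onset of a new syllable: /w/ → /we/, /ð/ → /ðe/, /f/ → /fe/.

weʔfehðefe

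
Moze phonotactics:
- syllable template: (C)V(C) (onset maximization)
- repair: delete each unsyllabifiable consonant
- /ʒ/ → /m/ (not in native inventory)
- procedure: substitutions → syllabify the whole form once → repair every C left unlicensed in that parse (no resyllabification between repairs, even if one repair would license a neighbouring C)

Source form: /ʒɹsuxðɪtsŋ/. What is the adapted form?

Substitution: /ʒ/ → /m/, giving /mɹsuxðɪtsŋ/.
Under (C)V(C), the unsyllabifiable consonants are /m/, /ɹ/, /s/, /ŋ/ (at most one coda consonant is licensed; onsets are limited to one consonant).
Deletion applies to /m/, /ɹ/, /s/, /ŋ/.

suxðɪt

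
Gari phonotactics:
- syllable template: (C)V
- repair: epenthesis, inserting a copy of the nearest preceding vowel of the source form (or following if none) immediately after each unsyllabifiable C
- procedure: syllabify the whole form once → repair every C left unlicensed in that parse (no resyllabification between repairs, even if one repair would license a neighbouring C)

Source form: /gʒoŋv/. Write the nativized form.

goʒoŋovo

Syllabifying with onset maximization leaves /g/, /ŋ/, /v/ stranded (no codas are permitted; onsets are limited to one consonant).
Epenthesis after each stranded consonant: /g/ → /go/, /ŋ/ → /ŋo/, /v/ → /vo/.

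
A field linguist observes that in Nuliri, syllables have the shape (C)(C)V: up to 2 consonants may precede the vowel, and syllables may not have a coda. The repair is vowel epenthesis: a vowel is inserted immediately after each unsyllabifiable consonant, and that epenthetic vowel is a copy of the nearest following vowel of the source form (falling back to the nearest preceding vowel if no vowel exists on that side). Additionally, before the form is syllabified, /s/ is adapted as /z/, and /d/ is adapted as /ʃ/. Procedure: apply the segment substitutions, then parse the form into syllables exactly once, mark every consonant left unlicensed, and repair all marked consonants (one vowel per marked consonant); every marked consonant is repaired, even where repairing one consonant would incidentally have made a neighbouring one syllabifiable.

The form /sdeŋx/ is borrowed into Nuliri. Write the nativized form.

zʃeŋexe

Substitution: /s/ → /z/, /d/ → /ʃ/, giving /zʃeŋx/.
Under (C)(C)V, the unsyllabifiable consonants are /ŋ/, /x/ (no codas are permitted; onsets may contain at most 2 consonants).
Inserting the epenthetic vowel yields /ŋ/ → /ŋe/, /x/ → /xe/.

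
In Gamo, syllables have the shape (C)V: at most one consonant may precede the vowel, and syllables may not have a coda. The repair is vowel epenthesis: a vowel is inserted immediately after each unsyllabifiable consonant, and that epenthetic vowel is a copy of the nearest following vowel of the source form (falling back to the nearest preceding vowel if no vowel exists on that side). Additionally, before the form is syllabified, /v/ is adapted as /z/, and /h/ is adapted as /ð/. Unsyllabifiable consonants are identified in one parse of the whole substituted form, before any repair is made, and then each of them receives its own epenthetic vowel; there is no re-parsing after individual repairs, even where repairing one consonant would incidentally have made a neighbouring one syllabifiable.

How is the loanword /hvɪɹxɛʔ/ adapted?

ðɪzɪɹɛxɛʔɛ

Substitution: /h/ → /ð/, /v/ → /z/, giving /ðzɪɹxɛʔ/.
Syllabifying with onset maximization leaves /ð/, /ɹ/, /ʔ/ stranded (no codas are permitted; onsets are limited to one consonant).
Epenthesis after each stranded consonant: /ð/ → /ðɪ/, /ɹ/ → /ɹɛ/, /ʔ/ → /ʔɛ/.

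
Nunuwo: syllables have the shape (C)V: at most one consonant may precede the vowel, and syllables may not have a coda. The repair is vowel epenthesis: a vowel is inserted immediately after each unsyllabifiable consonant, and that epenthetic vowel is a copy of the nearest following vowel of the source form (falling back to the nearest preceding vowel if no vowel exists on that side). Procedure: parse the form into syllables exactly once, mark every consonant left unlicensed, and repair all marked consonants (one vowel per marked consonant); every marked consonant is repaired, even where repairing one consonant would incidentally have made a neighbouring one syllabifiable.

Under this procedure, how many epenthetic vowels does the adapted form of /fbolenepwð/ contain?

4

The unsyllabifiable consonants are /f/, /p/, /w/, /ð/; each receives one epenthetic vowel.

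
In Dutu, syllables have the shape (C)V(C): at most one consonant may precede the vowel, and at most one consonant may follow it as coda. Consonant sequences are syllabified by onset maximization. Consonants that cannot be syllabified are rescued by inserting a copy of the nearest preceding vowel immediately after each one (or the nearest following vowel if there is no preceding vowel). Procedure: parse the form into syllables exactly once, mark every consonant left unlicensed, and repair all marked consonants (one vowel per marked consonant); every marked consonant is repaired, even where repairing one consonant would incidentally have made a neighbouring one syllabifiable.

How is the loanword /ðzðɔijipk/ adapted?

The consonants /ð/, /z/, /k/ cannot be parsed into a legal (C)V(C) syllable (at most one coda consonant is licensed; onsets are limited to one consonant).
Each unlicensed consonant becomes the onset of a new syllable: /ð/ → /ðɔ/, /z/ → /zɔ/, /k/ → /ki/.

ðɔzɔðɔijipki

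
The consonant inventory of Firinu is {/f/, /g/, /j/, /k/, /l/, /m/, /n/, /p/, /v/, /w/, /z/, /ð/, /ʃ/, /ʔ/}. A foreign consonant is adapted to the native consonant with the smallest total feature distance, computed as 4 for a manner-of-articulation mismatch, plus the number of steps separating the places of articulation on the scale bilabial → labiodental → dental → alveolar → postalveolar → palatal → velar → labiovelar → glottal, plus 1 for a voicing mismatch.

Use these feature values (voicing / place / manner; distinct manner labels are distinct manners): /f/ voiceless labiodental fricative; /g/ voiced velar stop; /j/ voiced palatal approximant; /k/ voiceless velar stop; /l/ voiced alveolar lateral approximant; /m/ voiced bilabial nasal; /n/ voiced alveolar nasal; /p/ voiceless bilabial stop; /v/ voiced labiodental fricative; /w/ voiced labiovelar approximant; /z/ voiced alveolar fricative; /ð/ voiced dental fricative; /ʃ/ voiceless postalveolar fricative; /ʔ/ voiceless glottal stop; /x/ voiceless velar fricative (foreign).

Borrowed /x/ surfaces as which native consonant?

ʃ

/ʃ/ is closest: same manner (fricative), place distance 2 (velar→postalveolar), same voicing; total 2. Next closest is /k/ at distance 4.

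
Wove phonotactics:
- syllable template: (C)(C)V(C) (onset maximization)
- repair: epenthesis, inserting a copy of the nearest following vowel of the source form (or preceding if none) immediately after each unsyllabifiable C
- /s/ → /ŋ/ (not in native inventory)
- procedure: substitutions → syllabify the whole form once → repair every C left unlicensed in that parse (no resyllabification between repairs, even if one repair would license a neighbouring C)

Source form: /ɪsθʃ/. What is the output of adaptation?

Substitution: /s/ → /ŋ/, giving /ɪŋθʃ/.
The consonants /θ/, /ʃ/ cannot be parsed into a legal (C)(C)V(C) syllable (at most one coda consonant is licensed; onsets may contain at most 2 consonants).
Each unlicensed consonant becomes the onset of a new syllable: /θ/ → /θɪ/, /ʃ/ → /ʃɪ/.

ɪŋθɪʃɪ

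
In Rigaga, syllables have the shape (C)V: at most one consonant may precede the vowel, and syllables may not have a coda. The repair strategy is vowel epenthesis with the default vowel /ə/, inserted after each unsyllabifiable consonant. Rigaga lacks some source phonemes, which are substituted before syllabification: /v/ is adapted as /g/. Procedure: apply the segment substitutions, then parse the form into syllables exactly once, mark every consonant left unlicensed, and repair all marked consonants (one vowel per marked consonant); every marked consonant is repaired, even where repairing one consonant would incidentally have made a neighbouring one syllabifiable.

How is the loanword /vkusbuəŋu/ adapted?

Substitution: /v/ → /g/, giving /gkusbuəŋu/.
Under (C)V, the unsyllabifiable consonants are /g/, /s/ (no codas are permitted; onsets are limited to one consonant).
Inserting the epenthetic vowel yields /g/ → /gə/, /s/ → /sə/.

gəkusəbuəŋu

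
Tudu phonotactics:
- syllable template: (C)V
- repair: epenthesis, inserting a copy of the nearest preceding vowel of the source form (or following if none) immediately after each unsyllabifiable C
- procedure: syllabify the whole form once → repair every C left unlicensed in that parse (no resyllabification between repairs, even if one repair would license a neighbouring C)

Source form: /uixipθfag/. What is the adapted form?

uixipiθifaga

The consonants /p/, /θ/, /g/ cannot be parsed into a legal (C)V syllable (no codas are permitted; onsets are limited to one consonant).
Epenthesis after each stranded consonant: /p/ → /pi/, /θ/ → /θi/, /g/ → /ga/.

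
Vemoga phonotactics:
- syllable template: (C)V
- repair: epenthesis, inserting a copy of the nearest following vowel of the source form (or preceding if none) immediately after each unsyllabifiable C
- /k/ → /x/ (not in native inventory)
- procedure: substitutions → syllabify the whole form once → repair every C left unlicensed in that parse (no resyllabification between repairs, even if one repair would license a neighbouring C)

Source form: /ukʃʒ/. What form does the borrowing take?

uxuʃuʒu

Substitution: /k/ → /x/, giving /uxʃʒ/.
Under (C)V, the unsyllabifiable consonants are /x/, /ʃ/, /ʒ/ (no codas are permitted; onsets are limited to one consonant).
Each unlicensed consonant becomes the onset of a new syllable: /x/ → /xu/, /ʃ/ → /ʃu/, /ʒ/ → /ʒu/.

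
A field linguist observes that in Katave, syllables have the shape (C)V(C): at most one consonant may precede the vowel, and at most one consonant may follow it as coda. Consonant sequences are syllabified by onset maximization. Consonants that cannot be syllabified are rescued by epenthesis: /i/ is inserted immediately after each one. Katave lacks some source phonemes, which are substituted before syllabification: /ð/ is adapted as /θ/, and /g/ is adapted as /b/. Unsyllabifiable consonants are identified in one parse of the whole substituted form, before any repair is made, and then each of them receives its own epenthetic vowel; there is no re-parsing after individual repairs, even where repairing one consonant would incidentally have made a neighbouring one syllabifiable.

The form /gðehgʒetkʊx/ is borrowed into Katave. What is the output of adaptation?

biθehbiʒetkʊx

Substitution: /g/ → /b/, /ð/ → /θ/, giving /bθehbʒetkʊx/.
The consonants /b/, /b/ cannot be parsed into a legal (C)V(C) syllable (at most one coda consonant is licensed; onsets are limited to one consonant).
Inserting the epenthetic vowel yields /b/ → /bi/, /b/ → /bi/.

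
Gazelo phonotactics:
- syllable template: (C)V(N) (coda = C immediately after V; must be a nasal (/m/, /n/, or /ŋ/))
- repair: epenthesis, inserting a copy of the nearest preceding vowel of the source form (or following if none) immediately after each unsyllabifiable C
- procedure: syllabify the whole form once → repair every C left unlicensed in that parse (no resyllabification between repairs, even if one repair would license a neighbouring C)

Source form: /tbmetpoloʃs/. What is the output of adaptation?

tebemetepoloʃoso

Syllabifying with onset maximization leaves /t/, /b/, /t/, /ʃ/, /s/ stranded (only a nasal (/m/, /n/, or /ŋ/) is licensed in coda position; onsets are limited to one consonant).
Epenthesis after each stranded consonant: /t/ → /te/, /b/ → /be/, /t/ → /te/, /ʃ/ → /ʃo/, /s/ → /so/.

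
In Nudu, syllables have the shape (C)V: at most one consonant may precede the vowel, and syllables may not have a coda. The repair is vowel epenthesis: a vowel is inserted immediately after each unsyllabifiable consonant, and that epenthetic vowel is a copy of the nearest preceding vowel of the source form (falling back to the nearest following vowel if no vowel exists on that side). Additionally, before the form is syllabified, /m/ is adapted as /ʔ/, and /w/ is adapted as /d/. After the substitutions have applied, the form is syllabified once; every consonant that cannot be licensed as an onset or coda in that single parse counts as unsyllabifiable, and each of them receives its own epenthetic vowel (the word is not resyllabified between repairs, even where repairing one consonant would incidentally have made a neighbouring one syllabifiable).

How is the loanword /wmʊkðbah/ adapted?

dʊʔʊkʊðʊbaha

Substitution: /w/ → /d/, /m/ → /ʔ/, giving /dʔʊkðbah/.
Syllabifying with onset maximization leaves /d/, /k/, /ð/, /h/ stranded (no codas are permitted; onsets are limited to one consonant).
Each unlicensed consonant becomes the onset of a new syllable: /d/ → /dʊ/, /k/ → /kʊ/, /ð/ → /ðʊ/, /h/ → /ha/.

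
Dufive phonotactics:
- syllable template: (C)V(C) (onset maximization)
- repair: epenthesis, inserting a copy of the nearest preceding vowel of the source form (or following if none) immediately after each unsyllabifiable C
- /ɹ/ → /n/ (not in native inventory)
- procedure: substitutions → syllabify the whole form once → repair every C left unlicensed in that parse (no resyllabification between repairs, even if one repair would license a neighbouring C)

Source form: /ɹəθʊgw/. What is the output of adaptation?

nəθʊgwʊ

Substitution: /ɹ/ → /n/, giving /nəθʊgw/.
Syllabifying with onset maximization leaves /w/ stranded (at most one coda consonant is licensed; onsets are limited to one consonant).
Inserting the epenthetic vowel yields /w/ → /wʊ/.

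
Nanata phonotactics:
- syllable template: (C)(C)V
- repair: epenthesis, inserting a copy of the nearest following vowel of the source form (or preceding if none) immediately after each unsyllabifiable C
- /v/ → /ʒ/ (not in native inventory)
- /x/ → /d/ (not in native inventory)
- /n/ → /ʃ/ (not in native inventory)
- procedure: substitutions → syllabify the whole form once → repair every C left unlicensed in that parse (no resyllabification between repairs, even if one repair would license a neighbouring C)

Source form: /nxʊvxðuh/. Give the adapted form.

Substitution: /n/ → /ʃ/, /x/ → /d/, /v/ → /ʒ/, giving /ʃdʊʒdðuh/.
The consonants /ʒ/, /h/ cannot be parsed into a legal (C)(C)V syllable (no codas are permitted; onsets may contain at most 2 consonants).
Epenthesis after each stranded consonant: /ʒ/ → /ʒu/, /h/ → /hu/.

ʃdʊʒudðuhu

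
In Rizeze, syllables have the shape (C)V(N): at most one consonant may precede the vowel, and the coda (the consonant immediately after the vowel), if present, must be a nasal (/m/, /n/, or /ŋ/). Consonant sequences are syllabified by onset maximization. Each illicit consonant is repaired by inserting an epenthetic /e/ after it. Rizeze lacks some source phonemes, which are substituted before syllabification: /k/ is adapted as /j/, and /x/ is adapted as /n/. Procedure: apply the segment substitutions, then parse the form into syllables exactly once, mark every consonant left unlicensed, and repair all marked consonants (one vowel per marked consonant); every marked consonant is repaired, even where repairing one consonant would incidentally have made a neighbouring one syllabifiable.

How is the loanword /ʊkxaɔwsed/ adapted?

ʊjenaɔwesede

Substitution: /k/ → /j/, /x/ → /n/, giving /ʊjnaɔwsed/.
Under (C)V(N), the unsyllabifiable consonants are /j/, /w/, /d/ (only a nasal (/m/, /n/, or /ŋ/) is licensed in coda position; onsets are limited to one consonant).
Epenthesis after each stranded consonant: /j/ → /je/, /w/ → /we/, /d/ → /de/.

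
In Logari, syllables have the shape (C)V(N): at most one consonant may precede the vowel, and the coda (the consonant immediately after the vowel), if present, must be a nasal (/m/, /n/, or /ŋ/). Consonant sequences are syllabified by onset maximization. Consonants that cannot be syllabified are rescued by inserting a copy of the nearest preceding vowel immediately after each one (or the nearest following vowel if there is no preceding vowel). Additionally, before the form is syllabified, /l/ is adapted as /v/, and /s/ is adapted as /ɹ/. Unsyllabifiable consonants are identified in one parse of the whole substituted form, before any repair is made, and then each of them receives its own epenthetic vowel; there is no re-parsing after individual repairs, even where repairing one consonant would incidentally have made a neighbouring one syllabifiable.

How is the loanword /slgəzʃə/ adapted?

ɹəvəgəzəʃə

Substitution: /s/ → /ɹ/, /l/ → /v/, giving /ɹvgəzʃə/.
The consonants /ɹ/, /v/, /z/ cannot be parsed into a legal (C)V(N) syllable (only a nasal (/m/, /n/, or /ŋ/) is licensed in coda position; onsets are limited to one consonant).
Inserting the epenthetic vowel yields /ɹ/ → /ɹə/, /v/ → /və/, /z/ → /zə/.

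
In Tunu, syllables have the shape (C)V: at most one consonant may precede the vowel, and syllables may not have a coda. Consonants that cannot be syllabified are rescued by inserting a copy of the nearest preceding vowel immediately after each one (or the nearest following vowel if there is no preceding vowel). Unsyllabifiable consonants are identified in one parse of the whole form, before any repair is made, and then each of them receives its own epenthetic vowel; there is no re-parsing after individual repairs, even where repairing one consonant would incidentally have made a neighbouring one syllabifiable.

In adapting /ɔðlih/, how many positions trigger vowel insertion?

The unsyllabifiable consonants are /ð/, /h/; each receives one epenthetic vowel.

2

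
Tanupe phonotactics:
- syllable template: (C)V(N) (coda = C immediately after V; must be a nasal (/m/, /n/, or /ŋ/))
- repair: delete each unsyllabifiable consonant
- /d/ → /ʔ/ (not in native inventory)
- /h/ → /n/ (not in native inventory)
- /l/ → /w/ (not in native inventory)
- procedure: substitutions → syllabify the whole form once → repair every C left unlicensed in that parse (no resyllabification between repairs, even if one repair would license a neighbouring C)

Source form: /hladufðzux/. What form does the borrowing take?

Substitution: /h/ → /n/, /l/ → /w/, /d/ → /ʔ/, giving /nwaʔufðzux/.
Under (C)V(N), the unsyllabifiable consonants are /n/, /f/, /ð/, /x/ (only a nasal (/m/, /n/, or /ŋ/) is licensed in coda position; onsets are limited to one consonant).
Deletion applies to /n/, /f/, /ð/, /x/.

waʔuzu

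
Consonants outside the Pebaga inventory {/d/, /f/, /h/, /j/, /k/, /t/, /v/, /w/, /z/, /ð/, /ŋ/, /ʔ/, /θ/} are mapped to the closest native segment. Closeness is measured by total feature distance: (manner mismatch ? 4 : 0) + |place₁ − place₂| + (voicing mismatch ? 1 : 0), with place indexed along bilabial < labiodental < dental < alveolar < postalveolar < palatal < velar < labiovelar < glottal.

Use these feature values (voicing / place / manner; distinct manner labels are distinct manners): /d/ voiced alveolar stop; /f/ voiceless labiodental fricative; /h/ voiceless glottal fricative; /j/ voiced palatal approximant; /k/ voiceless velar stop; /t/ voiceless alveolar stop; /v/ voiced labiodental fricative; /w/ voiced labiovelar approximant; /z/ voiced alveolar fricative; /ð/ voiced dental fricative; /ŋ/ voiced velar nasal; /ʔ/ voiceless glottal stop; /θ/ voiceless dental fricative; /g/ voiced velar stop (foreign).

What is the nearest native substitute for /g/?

/k/ is closest: same manner (stop), place distance 0 (velar→velar), voicing differs (+1); total 1. Next closest is /d/ at distance 3.

k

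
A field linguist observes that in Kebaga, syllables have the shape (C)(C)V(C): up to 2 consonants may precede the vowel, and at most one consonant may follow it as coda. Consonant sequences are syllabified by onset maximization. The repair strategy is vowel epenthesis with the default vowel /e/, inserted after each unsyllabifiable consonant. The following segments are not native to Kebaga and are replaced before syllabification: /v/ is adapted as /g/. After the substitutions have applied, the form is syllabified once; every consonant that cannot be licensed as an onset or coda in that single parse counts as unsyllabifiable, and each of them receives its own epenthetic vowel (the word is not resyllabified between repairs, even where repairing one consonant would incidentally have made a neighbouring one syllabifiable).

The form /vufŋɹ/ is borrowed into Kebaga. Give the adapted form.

gufŋeɹe

Substitution: /v/ → /g/, giving /gufŋɹ/.
Under (C)(C)V(C), the unsyllabifiable consonants are /ŋ/, /ɹ/ (at most one coda consonant is licensed; onsets may contain at most 2 consonants).
Epenthesis after each stranded consonant: /ŋ/ → /ŋe/, /ɹ/ → /ɹe/.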